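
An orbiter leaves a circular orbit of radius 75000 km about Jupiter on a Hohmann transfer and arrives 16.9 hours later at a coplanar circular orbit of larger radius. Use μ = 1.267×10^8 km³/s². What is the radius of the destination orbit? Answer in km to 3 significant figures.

r₂ = 6.49×10^5 km

Transfer time t = 16.9 hours = 60840 s, and t = π√(a_t³/μ).
So a_t = (μ t²/π²)^(1/3) = (1.267×10^8 × (60840)² / π²)^(1/3) = 3.6220×10^5 km.
Since a_t = (r₁ + r₂)/2, r₂ = 2a_t − r₁ = 2×3.6220×10^5 − 75000 = 6.494×10^5 km.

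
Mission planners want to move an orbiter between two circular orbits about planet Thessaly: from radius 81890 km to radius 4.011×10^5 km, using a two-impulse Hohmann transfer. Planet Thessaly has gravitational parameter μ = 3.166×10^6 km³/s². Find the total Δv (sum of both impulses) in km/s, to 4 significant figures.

Δv = 2.969 km/s

Transfer-ellipse semi-major axis a_t = (r₁ + r₂)/2 = (81890 + 4.011×10^5)/2 = 2.41495×10^5 km.
At r₁ the circular-orbit speed is v₁ = √(μ/r₁) = 6.2178 km/s.
On the transfer ellipse at r₁, vis-viva gives v_p = √[μ(2/r₁ − 1/a_t)] = 8.0133 km/s.
First burn Δv₁ = |v_p − v₁| = 1.7955 km/s.
At r₂, v₂ = √(μ/r₂) = 2.8095 km/s.
Transfer-orbit speed at r₂: v_a = √[μ(2/r₂ − 1/a_t)] = 1.6360 km/s.
Second burn Δv₂ = |v₂ − v_a| = 1.1735 km/s.
Δv = Δv₁ + Δv₂ = 1.7955 + 1.1735 = 2.969 km/s.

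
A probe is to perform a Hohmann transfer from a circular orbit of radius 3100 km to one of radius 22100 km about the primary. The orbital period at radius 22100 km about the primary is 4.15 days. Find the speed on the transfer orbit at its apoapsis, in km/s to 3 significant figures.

v = 0.192 km/s

From Kepler's third law T² = 4π²r³/μ at r = 22100 km, T = 4.15 days = 4.15 × 86400 s = 3.5856×10^5 s: μ = 4π²r³/T² = 3314.46 km³/s².
Transfer-ellipse semi-major axis a_t = (r₁ + r₂)/2 = (3100 + 22100)/2 = 12600 km.
At apoapsis, r = 22100 km.
From the vis-viva equation, v = √[μ(2/r − 1/a_t)] = 0.1921 km/s.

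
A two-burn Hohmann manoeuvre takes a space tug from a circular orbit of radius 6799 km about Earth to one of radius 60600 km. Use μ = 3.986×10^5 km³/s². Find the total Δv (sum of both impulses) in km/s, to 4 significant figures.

Δv = 4.024 km/s

The Hohmann ellipse has a_t = (r₁ + r₂)/2 = 33699.5 km.
At r₁ the circular-orbit speed is v₁ = √(μ/r₁) = 7.6568 km/s.
Transfer-orbit speed at r₁ (v² = μ(2/r − 1/a)): v_p = √[μ(2/r₁ − 1/a_t)] = 10.268 km/s.
First burn Δv₁ = |v_p − v₁| = 2.611 km/s.
Circular speed at r₂: v₂ = √(μ/r₂) = 2.565 km/s.
Transfer-orbit speed at r₂: v_a = √[μ(2/r₂ − 1/a_t)] = 1.152 km/s.
Second burn Δv₂ = |v₂ − v_a| = 1.413 km/s.
Total Δv = Δv₁ + Δv₂ = 4.024 km/s.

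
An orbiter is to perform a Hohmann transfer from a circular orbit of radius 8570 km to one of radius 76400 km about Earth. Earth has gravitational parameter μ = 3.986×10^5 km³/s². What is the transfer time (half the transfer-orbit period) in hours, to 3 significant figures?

t = 12.1 hours

Semi-major axis of the transfer orbit: a_t = (8570 + 76400)/2 = 42485 km.
Half the transfer-orbit period gives t = π√(a_t³/μ) = 43570 s.
Converting: 43570 s ÷ 3600 s/hour = 12.1 hours.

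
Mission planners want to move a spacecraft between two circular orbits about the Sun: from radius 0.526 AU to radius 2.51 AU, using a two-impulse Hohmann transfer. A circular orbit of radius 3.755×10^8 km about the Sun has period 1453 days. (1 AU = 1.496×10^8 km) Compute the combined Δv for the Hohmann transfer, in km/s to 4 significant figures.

From Kepler's third law T² = 4π²r³/μ at r = 3.755×10^8 km, T = 1453 days = 1453 × 86400 s = 1.255392×10^8 s: μ = 4π²r³/T² = 1.32627×10^11 km³/s².
In km: r₁ = 0.526 × 1.496×10^8 = 7.86896×10^7 km; r₂ = 2.51 × 1.496×10^8 = 3.75496×10^8 km.
Transfer-ellipse semi-major axis a_t = (r₁ + r₂)/2 = (7.86896×10^7 + 3.75496×10^8)/2 = 2.270928×10^8 km.
At r₁ the circular-orbit speed is v₁ = √(μ/r₁) = 41.05 km/s.
On the transfer ellipse at r₁, vis-viva gives v_p = √[μ(2/r₁ − 1/a_t)] = 52.79 km/s.
First burn Δv₁ = |v_p − v₁| = 11.74 km/s.
Circular speed at r₂: v₂ = √(μ/r₂) = 18.794 km/s.
Transfer-orbit speed at r₂: v_a = √[μ(2/r₂ − 1/a_t)] = 11.063 km/s.
Second burn Δv₂ = |v₂ − v_a| = 7.731 km/s.
Δv = Δv₁ + Δv₂ = 11.74 + 7.731 = 19.47 km/s.

Δv = 19.47 km/s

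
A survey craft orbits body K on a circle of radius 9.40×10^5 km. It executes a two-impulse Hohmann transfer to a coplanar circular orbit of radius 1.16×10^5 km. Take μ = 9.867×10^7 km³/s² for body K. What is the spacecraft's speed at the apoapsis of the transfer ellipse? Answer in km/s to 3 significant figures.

Transfer-ellipse semi-major axis a_t = (r₁ + r₂)/2 = (9.400×10^5 + 1.160×10^5)/2 = 5.280×10^5 km.
The apoapsis of the transfer ellipse is at r = 9.400×10^5 km.
From the vis-viva equation, v = √[μ(2/r − 1/a_t)] = 4.802 km/s.

v = 4.80 km/s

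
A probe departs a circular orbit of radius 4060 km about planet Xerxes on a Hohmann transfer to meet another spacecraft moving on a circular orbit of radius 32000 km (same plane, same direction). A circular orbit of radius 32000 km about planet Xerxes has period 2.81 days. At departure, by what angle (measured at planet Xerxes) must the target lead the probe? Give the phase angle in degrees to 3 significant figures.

From Kepler's third law T² = 4π²r³/μ at r = 32000 km, T = 2.81 days = 2.81 × 86400 s = 2.42784×10^5 s: μ = 4π²r³/T² = 21946.7 km³/s².
Transfer-ellipse semi-major axis a_t = (r₁ + r₂)/2 = (4060 + 32000)/2 = 18030 km.
Transfer time t = π√(a_t³/μ) = 51340 s.
Target angular speed ω₂ = √(μ/r₂³) = 2.588×10^-5 rad/s.
Angle swept by the target during transfer: ω₂·t = 1.3287 rad = 76.13°.
Arrival is 180° from departure on the ellipse, so φ = 180° − 76.13° = 104°.

φ = 104°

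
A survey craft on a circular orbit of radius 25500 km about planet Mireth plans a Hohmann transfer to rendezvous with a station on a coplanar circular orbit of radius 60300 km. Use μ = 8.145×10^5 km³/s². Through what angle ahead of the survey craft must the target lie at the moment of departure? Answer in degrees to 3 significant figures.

Semi-major axis of the transfer orbit: a_t = (25500 + 60300)/2 = 42900 km.
The half-period of the transfer ellipse is t = π√(a_t³/μ) = 30930 s.
The target's mean motion on its circular orbit is ω₂ = √(μ/r₂³) = 6.095×10^-5 rad/s.
Angle swept by the target during transfer: ω₂·t = 1.885 rad = 108.0°.
Arrival is 180° from departure on the ellipse, so φ = 180° − 108.0° = 72.0°.

φ = 72.0°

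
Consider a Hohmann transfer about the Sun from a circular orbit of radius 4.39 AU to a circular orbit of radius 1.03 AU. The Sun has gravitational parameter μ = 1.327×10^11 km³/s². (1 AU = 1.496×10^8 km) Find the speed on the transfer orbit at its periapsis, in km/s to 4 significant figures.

v = 37.35 km/s

In km: r₁ = 4.39 × 1.496×10^8 = 6.56744×10^8 km; r₂ = 1.03 × 1.496×10^8 = 1.54088×10^8 km.
The Hohmann ellipse has a_t = (r₁ + r₂)/2 = 4.05416×10^8 km.
At periapsis, r = 1.54088×10^8 km.
From the vis-viva equation, v = √[μ(2/r − 1/a_t)] = 37.35 km/s.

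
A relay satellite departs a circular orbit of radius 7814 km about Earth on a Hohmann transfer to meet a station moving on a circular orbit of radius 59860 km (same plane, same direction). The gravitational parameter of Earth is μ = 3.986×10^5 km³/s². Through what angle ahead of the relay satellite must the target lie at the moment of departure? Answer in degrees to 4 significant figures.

φ = 103.5°

Semi-major axis of the transfer orbit: a_t = (7814 + 59860)/2 = 33837 km.
The half-period of the transfer ellipse is t = π√(a_t³/μ) = 30972 s.
The target's mean motion on its circular orbit is ω₂ = √(μ/r₂³) = 4.3109×10^-5 rad/s.
Angle swept by the target during transfer: ω₂·t = 1.3352 rad = 76.50°.
The relay satellite traverses 180° on the transfer ellipse, so the target must lead by 180° − 76.50° = 103.5°.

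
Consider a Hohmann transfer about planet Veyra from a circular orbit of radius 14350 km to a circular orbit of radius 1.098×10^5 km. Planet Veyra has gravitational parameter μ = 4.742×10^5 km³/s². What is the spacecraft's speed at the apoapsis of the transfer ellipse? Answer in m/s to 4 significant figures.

Semi-major axis of the transfer orbit: a_t = (14350 + 1.098×10^5)/2 = 62075 km.
At apoapsis, r = 1.098×10^5 km.
Vis-viva: v = √[μ(2/r − 1/a_t)] = √[4.742×10^5 × (2/1.098×10^5 − 1/62075)] = 0.9992 km/s.

v = 999.2 m/s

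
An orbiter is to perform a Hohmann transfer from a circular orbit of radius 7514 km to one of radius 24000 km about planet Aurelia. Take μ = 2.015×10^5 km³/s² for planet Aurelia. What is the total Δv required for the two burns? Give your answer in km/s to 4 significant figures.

Δv = 2.109 km/s

Semi-major axis of the transfer orbit: a_t = (7514 + 24000)/2 = 15757 km.
At r₁ the circular-orbit speed is v₁ = √(μ/r₁) = 5.178476 km/s.
On the transfer ellipse at r₁, v² = μ(2/r − 1/a) gives v_p = √[μ(2/r₁ − 1/a_t)] = 6.391029 km/s.
First burn Δv₁ = |v_p − v₁| = 1.2126 km/s.
At r₂, v₂ = √(μ/r₂) = 2.897556 km/s.
Transfer-orbit speed at r₂: v_a = √[μ(2/r₂ − 1/a_t)] = 2.000925 km/s.
Second burn Δv₂ = |v₂ − v_a| = 0.89663 km/s.
Δv = Δv₁ + Δv₂ = 1.2126 + 0.89663 = 2.109 km/s.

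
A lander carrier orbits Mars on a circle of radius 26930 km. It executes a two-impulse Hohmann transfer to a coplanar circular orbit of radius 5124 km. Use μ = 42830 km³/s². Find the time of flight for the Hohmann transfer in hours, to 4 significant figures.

t = 8.556 hours

Semi-major axis of the transfer orbit: a_t = (26930 + 5124)/2 = 16027 km.
Half the transfer-orbit period gives t = π√(a_t³/μ) = 30800 s.
Converting: 30800 s ÷ 3600 s/hour = 8.556 hours.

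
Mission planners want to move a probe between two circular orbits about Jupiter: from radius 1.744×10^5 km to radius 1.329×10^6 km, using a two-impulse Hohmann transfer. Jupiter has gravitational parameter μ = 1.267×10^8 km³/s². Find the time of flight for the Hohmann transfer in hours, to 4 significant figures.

Transfer-ellipse semi-major axis a_t = (r₁ + r₂)/2 = (1.744×10^5 + 1.329×10^6)/2 = 7.517×10^5 km.
By Kepler's third law the transfer-orbit period is T = 2π√(a_t³/μ), so t = T/2 = 1.819×10^5 s.
Converting: 1.819×10^5 s ÷ 3600 s/hour = 50.53 hours.

t = 50.53 hours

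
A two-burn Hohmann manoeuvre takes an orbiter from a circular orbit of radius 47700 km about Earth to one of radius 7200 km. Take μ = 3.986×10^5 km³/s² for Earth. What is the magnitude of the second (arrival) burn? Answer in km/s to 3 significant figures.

Semi-major axis of the transfer orbit: a_t = (47700 + 7200)/2 = 27450 km.
On the circular orbit at r = 7200 km, v_c = √(μ/r) = 7.4405 km/s.
Vis-viva on the transfer ellipse at r = 7200 km gives v_t = √[μ(2/r − 1/a_t)] = 9.8082 km/s.
Δv₂ = |v_t − v_c| = |9.8082 − 7.4405| = 2.368 km/s.

Δv₂ = 2.37 km/s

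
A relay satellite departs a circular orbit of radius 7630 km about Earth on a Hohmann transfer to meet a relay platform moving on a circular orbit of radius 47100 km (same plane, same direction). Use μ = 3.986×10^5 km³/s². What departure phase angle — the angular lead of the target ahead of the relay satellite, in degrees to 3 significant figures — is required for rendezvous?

Transfer-ellipse semi-major axis a_t = (r₁ + r₂)/2 = (7630 + 47100)/2 = 27365 km.
The half-period of the transfer ellipse is t = π√(a_t³/μ) = 22525.5 s.
Target angular speed ω₂ = √(μ/r₂³) = 6.17643×10^-5 rad/s.
Angle swept by the target during transfer: ω₂·t = 1.39127 rad = 79.71°.
The relay satellite traverses 180° on the transfer ellipse, so the target must lead by 180° − 79.71° = 100°.

φ = 100°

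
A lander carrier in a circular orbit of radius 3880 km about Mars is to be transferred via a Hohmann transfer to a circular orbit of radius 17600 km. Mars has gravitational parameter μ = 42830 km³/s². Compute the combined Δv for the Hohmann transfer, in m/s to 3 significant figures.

Transfer-ellipse semi-major axis a_t = (r₁ + r₂)/2 = (3880 + 17600)/2 = 10740 km.
Circular speed at r₁: v₁ = √(μ/r₁) = √(42830/3880) = 3.32245 km/s.
On the transfer ellipse at r₁, vis-viva equation gives v_p = √[μ(2/r₁ − 1/a_t)] = 4.25317 km/s.
First burn Δv₁ = |v_p − v₁| = 0.9307 km/s.
Circular speed at r₂: v₂ = √(μ/r₂) = 1.559975 km/s.
Transfer-orbit speed at r₂: v_a = √[μ(2/r₂ − 1/a_t)] = 0.9376299 km/s.
Second burn Δv₂ = |v₂ − v_a| = 0.6223 km/s.
Total Δv = Δv₁ + Δv₂ = 1.553 km/s.

Δv = 1550 m/s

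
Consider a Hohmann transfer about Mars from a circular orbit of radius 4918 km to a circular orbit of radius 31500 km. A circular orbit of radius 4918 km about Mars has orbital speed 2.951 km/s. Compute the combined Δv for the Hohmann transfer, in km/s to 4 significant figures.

From the circular-orbit relation v² = μ/r at r = 4918 km: μ = v²r = (2.951)² × 4918 = 42827.9 km³/s².
The Hohmann ellipse has a_t = (r₁ + r₂)/2 = 18209 km.
At r₁ the circular-orbit speed is v₁ = √(μ/r₁) = 2.9510 km/s.
On the transfer ellipse at r₁, v² = μ(2/r − 1/a) gives v_p = √[μ(2/r₁ − 1/a_t)] = 3.8813 km/s.
First burn Δv₁ = |v_p − v₁| = 0.9303 km/s.
At r₂, v₂ = √(μ/r₂) = 1.166 km/s.
Transfer-orbit speed at r₂: v_a = √[μ(2/r₂ − 1/a_t)] = 0.6060 km/s.
Second burn Δv₂ = |v₂ − v_a| = 0.5600 km/s.
Δv = Δv₁ + Δv₂ = 0.9303 + 0.5600 = 1.490 km/s.

Δv = 1.490 km/s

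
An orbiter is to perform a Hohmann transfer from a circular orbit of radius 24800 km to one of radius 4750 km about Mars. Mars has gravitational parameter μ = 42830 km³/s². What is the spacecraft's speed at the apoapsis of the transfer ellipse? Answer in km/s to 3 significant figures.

v = 0.745 km/s

The Hohmann ellipse has a_t = (r₁ + r₂)/2 = 14775 km.
The apoapsis of the transfer ellipse is at r = 24800 km.
Vis-viva: v = √[μ(2/r − 1/a_t)] = √[42830 × (2/24800 − 1/14775)] = 0.7451 km/s.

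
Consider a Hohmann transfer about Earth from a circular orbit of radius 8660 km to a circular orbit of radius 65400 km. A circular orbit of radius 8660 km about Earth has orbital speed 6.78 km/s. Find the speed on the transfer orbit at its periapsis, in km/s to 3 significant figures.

v = 9.01 km/s

From the circular-orbit relation v² = μ/r at r = 8660 km: μ = v²r = (6.78)² × 8660 = 3.98086×10^5 km³/s².
Semi-major axis of the transfer orbit: a_t = (8660 + 65400)/2 = 37030 km.
At periapsis, r = 8660 km.
Vis-viva: v = √[μ(2/r − 1/a_t)] = √[3.98086×10^5 × (2/8660 − 1/37030)] = 9.010 km/s.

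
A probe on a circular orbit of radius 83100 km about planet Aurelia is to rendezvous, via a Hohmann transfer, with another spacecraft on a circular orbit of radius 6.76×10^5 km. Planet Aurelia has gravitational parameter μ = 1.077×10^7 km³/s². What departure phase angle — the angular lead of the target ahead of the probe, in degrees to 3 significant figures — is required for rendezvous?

φ = 104°

The Hohmann ellipse has a_t = (r₁ + r₂)/2 = 3.7955×10^5 km.
The half-period of the transfer ellipse is t = π√(a_t³/μ) = 2.2384×10^5 s.
Target angular speed ω₂ = √(μ/r₂³) = 5.9046×10^-6 rad/s.
Angle swept by the target during transfer: ω₂·t = 1.3217 rad = 75.73°.
Arrival is 180° from departure on the ellipse, so φ = 180° − 75.73° = 104°.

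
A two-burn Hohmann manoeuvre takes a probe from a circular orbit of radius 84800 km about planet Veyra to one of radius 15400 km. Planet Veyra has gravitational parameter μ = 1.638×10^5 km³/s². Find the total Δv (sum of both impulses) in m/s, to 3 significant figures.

Δv = 1600 m/s

Semi-major axis of the transfer orbit: a_t = (84800 + 15400)/2 = 50100 km.
Circular speed at r₁: v₁ = √(μ/r₁) = √(1.638×10^5/84800) = 1.38982 km/s.
Transfer-orbit speed at r₁ (vis-viva): v_a = √[μ(2/r₁ − 1/a_t)] = 0.770549 km/s.
First burn Δv₁ = |v_a − v₁| = 0.6193 km/s.
Circular speed at r₂: v₂ = √(μ/r₂) = 3.2613 km/s.
Transfer-orbit speed at r₂: v_p = √[μ(2/r₂ − 1/a_t)] = 4.2430 km/s.
Second burn Δv₂ = |v₂ − v_p| = 0.9817 km/s.
Total Δv = Δv₁ + Δv₂ = 1.601 km/s.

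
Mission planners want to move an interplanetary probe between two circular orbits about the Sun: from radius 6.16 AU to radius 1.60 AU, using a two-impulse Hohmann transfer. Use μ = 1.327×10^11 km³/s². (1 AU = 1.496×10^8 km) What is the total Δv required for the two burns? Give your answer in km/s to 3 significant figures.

In km: r₁ = 6.16 × 1.496×10^8 = 9.21536×10^8 km; r₂ = 1.60 × 1.496×10^8 = 2.3936×10^8 km.
Transfer-ellipse semi-major axis a_t = (r₁ + r₂)/2 = (9.21536×10^8 + 2.3936×10^8)/2 = 5.80448×10^8 km.
At r₁ the circular-orbit speed is v₁ = √(μ/r₁) = 12.00 km/s.
On the transfer ellipse at r₁, vis-viva gives v_a = √[μ(2/r₁ − 1/a_t)] = 7.706 km/s.
First burn Δv₁ = |v_a − v₁| = 4.294 km/s.
At r₂, v₂ = √(μ/r₂) = 23.546 km/s.
Transfer-orbit speed at r₂: v_p = √[μ(2/r₂ − 1/a_t)] = 29.668 km/s.
Second burn Δv₂ = |v₂ − v_p| = 6.122 km/s.
Total Δv = Δv₁ + Δv₂ = 10.42 km/s.

Δv = 10.4 km/s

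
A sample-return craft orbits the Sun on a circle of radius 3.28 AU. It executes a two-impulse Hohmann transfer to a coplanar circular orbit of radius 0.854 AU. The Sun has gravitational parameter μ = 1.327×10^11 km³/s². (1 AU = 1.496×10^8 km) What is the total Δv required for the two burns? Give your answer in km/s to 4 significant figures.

In km: r₁ = 3.28 × 1.496×10^8 = 4.90688×10^8 km; r₂ = 0.854 × 1.496×10^8 = 1.277584×10^8 km.
The Hohmann ellipse has a_t = (r₁ + r₂)/2 = 3.092232×10^8 km.
Circular speed at r₁: v₁ = √(μ/r₁) = √(1.327×10^11/4.90688×10^8) = 16.4450 km/s.
On the transfer ellipse at r₁, vis-viva gives v_a = √[μ(2/r₁ − 1/a_t)] = 10.5704 km/s.
First burn Δv₁ = |v_a − v₁| = 5.8746 km/s.
At r₂, v₂ = √(μ/r₂) = 32.22855 km/s.
Transfer-orbit speed at r₂: v_p = √[μ(2/r₂ − 1/a_t)] = 40.59826 km/s.
Second burn Δv₂ = |v₂ − v_p| = 8.3697 km/s.
Total Δv = Δv₁ + Δv₂ = 14.24 km/s.

Δv = 14.24 km/s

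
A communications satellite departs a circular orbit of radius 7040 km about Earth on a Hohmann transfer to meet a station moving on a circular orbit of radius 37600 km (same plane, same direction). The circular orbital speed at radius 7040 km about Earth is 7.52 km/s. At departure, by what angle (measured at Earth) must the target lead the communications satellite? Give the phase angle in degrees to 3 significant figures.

From the circular-orbit relation v² = μ/r at r = 7040 km: μ = v²r = (7.52)² × 7040 = 3.98115×10^5 km³/s².
Transfer-ellipse semi-major axis a_t = (r₁ + r₂)/2 = (7040 + 37600)/2 = 22320 km.
Transfer time t = π√(a_t³/μ) = 16600 s.
Target angular speed ω₂ = √(μ/r₂³) = 8.654×10^-5 rad/s.
Angle swept by the target during transfer: ω₂·t = 1.437 rad = 82.33°.
The communications satellite traverses 180° on the transfer ellipse, so the target must lead by 180° − 82.33° = 97.7°.

φ = 97.7°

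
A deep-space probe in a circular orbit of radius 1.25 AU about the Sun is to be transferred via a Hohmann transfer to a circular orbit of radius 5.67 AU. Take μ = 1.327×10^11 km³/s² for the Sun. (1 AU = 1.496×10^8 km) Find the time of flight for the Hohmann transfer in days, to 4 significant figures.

t = 1175 days

In km: r₁ = 1.25 × 1.496×10^8 = 1.870×10^8 km; r₂ = 5.67 × 1.496×10^8 = 8.48232×10^8 km.
The Hohmann ellipse has a_t = (r₁ + r₂)/2 = 5.17616×10^8 km.
By Kepler's third law the transfer-orbit period is T = 2π√(a_t³/μ), so t = T/2 = 1.0156×10^8 s.
Converting: 1.0156×10^8 s ÷ 86400 s/day = 1175 days.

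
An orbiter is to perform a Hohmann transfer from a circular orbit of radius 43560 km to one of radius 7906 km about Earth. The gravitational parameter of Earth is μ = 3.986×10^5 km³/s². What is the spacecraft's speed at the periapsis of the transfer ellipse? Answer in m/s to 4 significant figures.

v = 9238 m/s

Transfer-ellipse semi-major axis a_t = (r₁ + r₂)/2 = (43560 + 7906)/2 = 25733 km.
At periapsis, r = 7906 km.
Vis-viva: v = √[μ(2/r − 1/a_t)] = √[3.986×10^5 × (2/7906 − 1/25733)] = 9.238 km/s.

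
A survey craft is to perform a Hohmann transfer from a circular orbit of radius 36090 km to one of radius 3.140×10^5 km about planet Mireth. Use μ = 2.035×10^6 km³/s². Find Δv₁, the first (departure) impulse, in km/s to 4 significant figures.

The Hohmann ellipse has a_t = (r₁ + r₂)/2 = 1.75045×10^5 km.
On the circular orbit at r = 36090 km, v_c = √(μ/r) = 7.5091 km/s.
Transfer-orbit speed at the same r (vis-viva, a = a_t): v_t = √[μ(2/r − 1/a_t)] = 10.057 km/s.
Δv₁ = |v_t − v_c| = |10.057 − 7.5091| = 2.548 km/s.

Δv₁ = 2.548 km/s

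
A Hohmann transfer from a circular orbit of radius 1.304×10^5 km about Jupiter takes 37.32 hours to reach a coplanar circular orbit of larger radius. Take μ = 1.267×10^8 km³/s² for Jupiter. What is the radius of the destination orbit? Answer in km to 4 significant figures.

Transfer time t = 37.32 hours = 1.34352×10^5 s, and t = π√(a_t³/μ).
So a_t = (μ t²/π²)^(1/3) = (1.267×10^8 × (1.34352×10^5)² / π²)^(1/3) = 6.1422×10^5 km.
Since a_t = (r₁ + r₂)/2, r₂ = 2a_t − r₁ = 2×6.1422×10^5 − 1.304×10^5 = 1.09804×10^6 km.

r₂ = 1.098×10^6 km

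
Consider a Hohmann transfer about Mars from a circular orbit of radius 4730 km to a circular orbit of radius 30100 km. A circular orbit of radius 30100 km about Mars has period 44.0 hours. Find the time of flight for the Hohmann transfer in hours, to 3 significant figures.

t = 9.68 hours

From Kepler's third law T² = 4π²r³/μ at r = 30100 km, T = 44.0 hours = 44.0 × 3600 s = 1.584×10^5 s: μ = 4π²r³/T² = 42909.0 km³/s².
The Hohmann ellipse has a_t = (r₁ + r₂)/2 = 17415 km.
Transfer time t = π√(a_t³/μ) = π√((17415)³ / 42909.0) = 34850 s.
Converting: 34850 s ÷ 3600 s/hour = 9.68 hours.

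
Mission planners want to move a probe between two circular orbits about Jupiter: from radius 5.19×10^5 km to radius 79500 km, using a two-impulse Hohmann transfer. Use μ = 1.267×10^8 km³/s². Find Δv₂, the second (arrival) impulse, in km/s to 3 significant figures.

The Hohmann ellipse has a_t = (r₁ + r₂)/2 = 2.9925×10^5 km.
Circular speed at r = 79500 km: v_c = √(μ/r) = 39.92 km/s.
Vis-viva on the transfer ellipse at r = 79500 km gives v_t = √[μ(2/r − 1/a_t)] = 52.57 km/s.
Δv₂ = |v_t − v_c| = |52.57 − 39.92| = 12.65 km/s.

Δv₂ = 12.7 km/s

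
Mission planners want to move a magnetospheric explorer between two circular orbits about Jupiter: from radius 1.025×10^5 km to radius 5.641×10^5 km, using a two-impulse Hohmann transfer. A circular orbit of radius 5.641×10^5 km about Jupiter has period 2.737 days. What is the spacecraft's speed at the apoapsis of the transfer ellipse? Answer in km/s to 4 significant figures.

From Kepler's third law T² = 4π²r³/μ at r = 5.641×10^5 km, T = 2.737 days = 2.737 × 86400 s = 2.364768×10^5 s: μ = 4π²r³/T² = 1.26722×10^8 km³/s².
Transfer-ellipse semi-major axis a_t = (r₁ + r₂)/2 = (1.025×10^5 + 5.641×10^5)/2 = 3.333×10^5 km.
The apoapsis of the transfer ellipse is at r = 5.641×10^5 km.
From the vis-viva equation, v = √[μ(2/r − 1/a_t)] = 8.312 km/s.

v = 8.312 km/s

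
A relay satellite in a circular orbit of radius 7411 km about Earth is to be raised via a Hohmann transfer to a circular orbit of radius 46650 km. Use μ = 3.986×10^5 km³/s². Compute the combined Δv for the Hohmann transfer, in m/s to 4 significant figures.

Δv = 3693 m/s

Transfer-ellipse semi-major axis a_t = (r₁ + r₂)/2 = (7411 + 46650)/2 = 27030.5 km.
Circular speed at r₁: v₁ = √(μ/r₁) = √(3.986×10^5/7411) = 7.3338 km/s.
Transfer-orbit speed at r₁ (vis-viva): v_p = √[μ(2/r₁ − 1/a_t)] = 9.6345 km/s.
First burn Δv₁ = |v_p − v₁| = 2.3007 km/s.
At r₂, v₂ = √(μ/r₂) = 2.9231 km/s.
Transfer-orbit speed at r₂: v_a = √[μ(2/r₂ − 1/a_t)] = 1.5306 km/s.
Second burn Δv₂ = |v₂ − v_a| = 1.3925 km/s.
Δv = Δv₁ + Δv₂ = 2.3007 + 1.3925 = 3.693 km/s.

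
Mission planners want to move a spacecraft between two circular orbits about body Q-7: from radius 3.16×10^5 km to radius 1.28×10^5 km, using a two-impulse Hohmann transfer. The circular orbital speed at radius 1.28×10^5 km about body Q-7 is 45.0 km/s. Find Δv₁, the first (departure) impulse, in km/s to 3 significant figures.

From the circular-orbit relation v² = μ/r at r = 1.28×10^5 km: μ = v²r = (45.0)² × 1.28×10^5 = 2.59200×10^8 km³/s².
The Hohmann ellipse has a_t = (r₁ + r₂)/2 = 2.220×10^5 km.
Circular speed at r = 3.160×10^5 km: v_c = √(μ/r) = 28.640 km/s.
Transfer-orbit speed at the same r (vis-viva, a = a_t): v_t = √[μ(2/r − 1/a_t)] = 21.747 km/s.
Δv₁ = |v_t − v_c| = |21.747 − 28.640| = 6.893 km/s.

Δv₁ = 6.89 km/s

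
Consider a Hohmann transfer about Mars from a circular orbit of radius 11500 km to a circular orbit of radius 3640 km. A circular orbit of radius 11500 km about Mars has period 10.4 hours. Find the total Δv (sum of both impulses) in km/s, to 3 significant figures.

From Kepler's third law T² = 4π²r³/μ at r = 11500 km, T = 10.4 hours = 10.4 × 3600 s = 37440 s: μ = 4π²r³/T² = 42833.3 km³/s².
The Hohmann ellipse has a_t = (r₁ + r₂)/2 = 7570 km.
At r₁ the circular-orbit speed is v₁ = √(μ/r₁) = 1.92993 km/s.
Transfer-orbit speed at r₁ (vis-viva equation): v_a = √[μ(2/r₁ − 1/a_t)] = 1.33827 km/s.
First burn Δv₁ = |v_a − v₁| = 0.5917 km/s.
Circular speed at r₂: v₂ = √(μ/r₂) = 3.4304 km/s.
Transfer-orbit speed at r₂: v_p = √[μ(2/r₂ − 1/a_t)] = 4.2281 km/s.
Second burn Δv₂ = |v₂ − v_p| = 0.7977 km/s.
Δv = Δv₁ + Δv₂ = 0.5917 + 0.7977 = 1.389 km/s.

Δv = 1.39 km/s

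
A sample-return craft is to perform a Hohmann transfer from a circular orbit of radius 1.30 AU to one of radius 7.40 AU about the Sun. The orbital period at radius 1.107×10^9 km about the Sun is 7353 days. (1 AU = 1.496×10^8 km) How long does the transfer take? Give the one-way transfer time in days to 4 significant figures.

From Kepler's third law T² = 4π²r³/μ at r = 1.107×10^9 km, T = 7353 days = 7353 × 86400 s = 6.352992×10^8 s: μ = 4π²r³/T² = 1.32692×10^11 km³/s².
In km: r₁ = 1.30 × 1.496×10^8 = 1.9448×10^8 km; r₂ = 7.40 × 1.496×10^8 = 1.10704×10^9 km.
Semi-major axis of the transfer orbit: a_t = (1.9448×10^8 + 1.10704×10^9)/2 = 6.5076×10^8 km.
Half the transfer-orbit period gives t = π√(a_t³/μ) = 1.432×10^8 s.
Converting: 1.432×10^8 s ÷ 86400 s/day = 1657 days.

t = 1657 days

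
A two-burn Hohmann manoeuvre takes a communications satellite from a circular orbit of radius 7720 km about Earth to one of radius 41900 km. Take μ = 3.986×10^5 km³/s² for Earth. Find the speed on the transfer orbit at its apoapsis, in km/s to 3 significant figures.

The Hohmann ellipse has a_t = (r₁ + r₂)/2 = 24810 km.
The apoapsis of the transfer ellipse is at r = 41900 km.
Vis-viva: v = √[μ(2/r − 1/a_t)] = √[3.986×10^5 × (2/41900 − 1/24810)] = 1.721 km/s.

v = 1.72 km/s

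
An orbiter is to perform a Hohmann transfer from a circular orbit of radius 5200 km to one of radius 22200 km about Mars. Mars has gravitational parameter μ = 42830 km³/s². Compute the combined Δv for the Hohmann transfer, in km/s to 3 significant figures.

Semi-major axis of the transfer orbit: a_t = (5200 + 22200)/2 = 13700 km.
At r₁ the circular-orbit speed is v₁ = √(μ/r₁) = 2.8699 km/s.
On the transfer ellipse at r₁, vis-viva gives v_p = √[μ(2/r₁ − 1/a_t)] = 3.6533 km/s.
First burn Δv₁ = |v_p − v₁| = 0.7834 km/s.
At r₂, v₂ = √(μ/r₂) = 1.389 km/s.
Transfer-orbit speed at r₂: v_a = √[μ(2/r₂ − 1/a_t)] = 0.8557 km/s.
Second burn Δv₂ = |v₂ − v_a| = 0.5333 km/s.
Δv = Δv₁ + Δv₂ = 0.7834 + 0.5333 = 1.317 km/s.

Δv = 1.32 km/s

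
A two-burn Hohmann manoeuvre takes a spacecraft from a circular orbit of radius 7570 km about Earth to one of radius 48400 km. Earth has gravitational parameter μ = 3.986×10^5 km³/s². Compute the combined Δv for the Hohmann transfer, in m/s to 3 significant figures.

The Hohmann ellipse has a_t = (r₁ + r₂)/2 = 27985 km.
Circular speed at r₁: v₁ = √(μ/r₁) = √(3.986×10^5/7570) = 7.256 km/s.
On the transfer ellipse at r₁, v² = μ(2/r − 1/a) gives v_p = √[μ(2/r₁ − 1/a_t)] = 9.543 km/s.
First burn Δv₁ = |v_p − v₁| = 2.287 km/s.
At r₂, v₂ = √(μ/r₂) = 2.870 km/s.
Transfer-orbit speed at r₂: v_a = √[μ(2/r₂ − 1/a_t)] = 1.493 km/s.
Second burn Δv₂ = |v₂ − v_a| = 1.377 km/s.
Δv = Δv₁ + Δv₂ = 2.287 + 1.377 = 3.664 km/s.

Δv = 3660 m/s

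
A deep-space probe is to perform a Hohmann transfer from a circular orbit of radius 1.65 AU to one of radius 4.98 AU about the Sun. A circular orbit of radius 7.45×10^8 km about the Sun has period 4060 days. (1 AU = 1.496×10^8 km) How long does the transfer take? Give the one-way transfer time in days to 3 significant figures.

From Kepler's third law T² = 4π²r³/μ at r = 7.45×10^8 km, T = 4060 days = 4060 × 86400 s = 3.50784×10^8 s: μ = 4π²r³/T² = 1.32663×10^11 km³/s².
In km: r₁ = 1.65 × 1.496×10^8 = 2.4684×10^8 km; r₂ = 4.98 × 1.496×10^8 = 7.45008×10^8 km.
Transfer-ellipse semi-major axis a_t = (r₁ + r₂)/2 = (2.4684×10^8 + 7.45008×10^8)/2 = 4.95924×10^8 km.
Transfer time t = π√(a_t³/μ) = π√((4.95924×10^8)³ / 1.32663×10^11) = 9.526×10^7 s.
Converting: 9.526×10^7 s ÷ 86400 s/day = 1100 days.

t = 1100 days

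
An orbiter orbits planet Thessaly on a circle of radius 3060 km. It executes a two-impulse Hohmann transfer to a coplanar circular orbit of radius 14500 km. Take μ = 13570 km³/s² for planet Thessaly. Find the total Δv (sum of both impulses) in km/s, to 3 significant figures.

Δv = 0.997 km/s

Semi-major axis of the transfer orbit: a_t = (3060 + 14500)/2 = 8780 km.
At r₁ the circular-orbit speed is v₁ = √(μ/r₁) = 2.10586 km/s.
Transfer-orbit speed at r₁ (v² = μ(2/r − 1/a)): v_p = √[μ(2/r₁ − 1/a_t)] = 2.70624 km/s.
First burn Δv₁ = |v_p − v₁| = 0.6004 km/s.
Circular speed at r₂: v₂ = √(μ/r₂) = 0.9674 km/s.
Transfer-orbit speed at r₂: v_a = √[μ(2/r₂ − 1/a_t)] = 0.5711 km/s.
Second burn Δv₂ = |v₂ − v_a| = 0.3963 km/s.
Total Δv = Δv₁ + Δv₂ = 0.9967 km/s.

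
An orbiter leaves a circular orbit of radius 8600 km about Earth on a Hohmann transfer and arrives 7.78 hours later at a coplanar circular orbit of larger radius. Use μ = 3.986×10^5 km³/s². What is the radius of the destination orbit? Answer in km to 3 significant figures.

Transfer time t = 7.78 hours = 28008 s, and t = π√(a_t³/μ).
So a_t = (μ t²/π²)^(1/3) = (3.986×10^5 × (28008)² / π²)^(1/3) = 31642 km.
Since a_t = (r₁ + r₂)/2, r₂ = 2a_t − r₁ = 2×31642 − 8600 = 54684 km.

r₂ = 54700 km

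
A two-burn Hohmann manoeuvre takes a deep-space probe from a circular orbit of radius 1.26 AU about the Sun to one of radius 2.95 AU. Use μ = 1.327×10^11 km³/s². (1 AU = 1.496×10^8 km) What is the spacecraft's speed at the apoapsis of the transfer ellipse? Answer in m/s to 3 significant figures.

v = 13400 m/s

In km: r₁ = 1.26 × 1.496×10^8 = 1.88496×10^8 km; r₂ = 2.95 × 1.496×10^8 = 4.4132×10^8 km.
Semi-major axis of the transfer orbit: a_t = (1.88496×10^8 + 4.4132×10^8)/2 = 3.14908×10^8 km.
At apoapsis, r = 4.4132×10^8 km.
Vis-viva: v = √[μ(2/r − 1/a_t)] = √[1.327×10^11 × (2/4.4132×10^8 − 1/3.14908×10^8)] = 13.42 km/s.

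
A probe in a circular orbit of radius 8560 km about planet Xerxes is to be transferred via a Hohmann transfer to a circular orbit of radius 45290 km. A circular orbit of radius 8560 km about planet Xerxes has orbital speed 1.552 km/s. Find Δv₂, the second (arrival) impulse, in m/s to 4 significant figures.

From the circular-orbit relation v² = μ/r at r = 8560 km: μ = v²r = (1.552)² × 8560 = 20618.5 km³/s².
The Hohmann ellipse has a_t = (r₁ + r₂)/2 = 26925 km.
Circular speed at r = 45290 km: v_c = √(μ/r) = 0.6747 km/s.
Vis-viva on the transfer ellipse at r = 45290 km gives v_t = √[μ(2/r − 1/a_t)] = 0.3804 km/s.
Δv₂ = |v_t − v_c| = |0.3804 − 0.6747| = 0.2943 km/s.

Δv₂ = 294.3 m/s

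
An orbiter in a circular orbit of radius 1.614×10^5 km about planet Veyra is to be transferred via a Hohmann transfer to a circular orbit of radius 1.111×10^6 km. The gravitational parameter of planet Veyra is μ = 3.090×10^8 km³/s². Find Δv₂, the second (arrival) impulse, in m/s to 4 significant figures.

The Hohmann ellipse has a_t = (r₁ + r₂)/2 = 6.362×10^5 km.
On the circular orbit at r = 1.111×10^6 km, v_c = √(μ/r) = 16.677 km/s.
Vis-viva on the transfer ellipse at r = 1.111×10^6 km gives v_t = √[μ(2/r − 1/a_t)] = 8.4000 km/s.
Δv₂ = |v_t − v_c| = |8.4000 − 16.677| = 8.277 km/s.

Δv₂ = 8277 m/s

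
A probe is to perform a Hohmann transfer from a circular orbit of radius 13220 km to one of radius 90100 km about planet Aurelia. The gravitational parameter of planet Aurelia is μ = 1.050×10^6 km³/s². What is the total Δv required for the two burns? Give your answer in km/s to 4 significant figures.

Transfer-ellipse semi-major axis a_t = (r₁ + r₂)/2 = (13220 + 90100)/2 = 51660 km.
Circular speed at r₁: v₁ = √(μ/r₁) = √(1.050×10^6/13220) = 8.91208 km/s.
Transfer-orbit speed at r₁ (vis-viva equation): v_p = √[μ(2/r₁ − 1/a_t)] = 11.7697 km/s.
First burn Δv₁ = |v_p − v₁| = 2.8576 km/s.
Circular speed at r₂: v₂ = √(μ/r₂) = 3.41375 km/s.
Transfer-orbit speed at r₂: v_a = √[μ(2/r₂ − 1/a_t)] = 1.72691 km/s.
Second burn Δv₂ = |v₂ − v_a| = 1.6868 km/s.
Δv = Δv₁ + Δv₂ = 2.8576 + 1.6868 = 4.544 km/s.

Δv = 4.544 km/s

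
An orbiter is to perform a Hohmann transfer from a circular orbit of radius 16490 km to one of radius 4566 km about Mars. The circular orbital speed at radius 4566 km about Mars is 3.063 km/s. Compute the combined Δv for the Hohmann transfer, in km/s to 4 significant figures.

From the circular-orbit relation v² = μ/r at r = 4566 km: μ = v²r = (3.063)² × 4566 = 42838.1 km³/s².
Semi-major axis of the transfer orbit: a_t = (16490 + 4566)/2 = 10528 km.
Circular speed at r₁: v₁ = √(μ/r₁) = √(42838.1/16490) = 1.6118 km/s.
Transfer-orbit speed at r₁ (vis-viva equation): v_a = √[μ(2/r₁ − 1/a_t)] = 1.0615 km/s.
First burn Δv₁ = |v_a − v₁| = 0.5503 km/s.
Circular speed at r₂: v₂ = √(μ/r₂) = 3.0630 km/s.
Transfer-orbit speed at r₂: v_p = √[μ(2/r₂ − 1/a_t)] = 3.8334 km/s.
Second burn Δv₂ = |v₂ − v_p| = 0.7704 km/s.
Δv = Δv₁ + Δv₂ = 0.5503 + 0.7704 = 1.321 km/s.

Δv = 1.321 km/s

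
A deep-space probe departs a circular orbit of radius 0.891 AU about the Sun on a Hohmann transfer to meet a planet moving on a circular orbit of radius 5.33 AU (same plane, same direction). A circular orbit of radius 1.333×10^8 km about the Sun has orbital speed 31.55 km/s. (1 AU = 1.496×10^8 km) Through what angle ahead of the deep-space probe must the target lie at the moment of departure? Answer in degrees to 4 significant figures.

φ = 99.75°

From the circular-orbit relation v² = μ/r at r = 1.333×10^8 km: μ = v²r = (31.55)² × 1.333×10^8 = 1.32687×10^11 km³/s².
In km: r₁ = 0.891 × 1.496×10^8 = 1.332936×10^8 km; r₂ = 5.33 × 1.496×10^8 = 7.97368×10^8 km.
The Hohmann ellipse has a_t = (r₁ + r₂)/2 = 4.653308×10^8 km.
Transfer time t = π√(a_t³/μ) = 8.6572×10^7 s.
Target angular speed ω₂ = √(μ/r₂³) = 1.6178×10^-8 rad/s.
Angle swept by the target during transfer: ω₂·t = 1.4006 rad = 80.25°.
Arrival is 180° from departure on the ellipse, so φ = 180° − 80.25° = 99.75°.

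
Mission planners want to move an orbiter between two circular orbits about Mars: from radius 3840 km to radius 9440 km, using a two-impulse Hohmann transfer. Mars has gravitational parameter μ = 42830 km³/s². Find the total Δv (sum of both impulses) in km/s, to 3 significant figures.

Δv = 1.15 km/s

The Hohmann ellipse has a_t = (r₁ + r₂)/2 = 6640 km.
At r₁ the circular-orbit speed is v₁ = √(μ/r₁) = 3.3397 km/s.
Transfer-orbit speed at r₁ (vis-viva): v_p = √[μ(2/r₁ − 1/a_t)] = 3.9821 km/s.
First burn Δv₁ = |v_p − v₁| = 0.6424 km/s.
Circular speed at r₂: v₂ = √(μ/r₂) = 2.1300 km/s.
Transfer-orbit speed at r₂: v_a = √[μ(2/r₂ − 1/a_t)] = 1.6198 km/s.
Second burn Δv₂ = |v₂ − v_a| = 0.5102 km/s.
Δv = Δv₁ + Δv₂ = 0.6424 + 0.5102 = 1.153 km/s.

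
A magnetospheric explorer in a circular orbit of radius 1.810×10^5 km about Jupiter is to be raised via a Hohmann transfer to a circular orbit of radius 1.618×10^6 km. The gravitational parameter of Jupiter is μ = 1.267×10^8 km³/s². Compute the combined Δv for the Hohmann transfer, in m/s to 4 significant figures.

Semi-major axis of the transfer orbit: a_t = (1.810×10^5 + 1.618×10^6)/2 = 8.995×10^5 km.
At r₁ the circular-orbit speed is v₁ = √(μ/r₁) = 26.4575 km/s.
On the transfer ellipse at r₁, v² = μ(2/r − 1/a) gives v_p = √[μ(2/r₁ − 1/a_t)] = 35.4844 km/s.
First burn Δv₁ = |v_p − v₁| = 9.027 km/s.
At r₂, v₂ = √(μ/r₂) = 8.8491 km/s.
Transfer-orbit speed at r₂: v_a = √[μ(2/r₂ − 1/a_t)] = 3.9695 km/s.
Second burn Δv₂ = |v₂ − v_a| = 4.880 km/s.
Total Δv = Δv₁ + Δv₂ = 13.91 km/s.

Δv = 13910 m/s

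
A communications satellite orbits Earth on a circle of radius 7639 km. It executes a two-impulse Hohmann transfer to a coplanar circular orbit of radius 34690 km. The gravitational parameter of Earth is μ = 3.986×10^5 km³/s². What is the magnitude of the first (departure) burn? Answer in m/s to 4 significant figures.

Transfer-ellipse semi-major axis a_t = (r₁ + r₂)/2 = (7639 + 34690)/2 = 21164.5 km.
Circular speed at r = 7639 km: v_c = √(μ/r) = 7.224 km/s.
Transfer-orbit speed at the same r (vis-viva, a = a_t): v_t = √[μ(2/r − 1/a_t)] = 9.248 km/s.
Δv₁ = |v_t − v_c| = |9.248 − 7.224| = 2.024 km/s.

Δv₁ = 2024 m/s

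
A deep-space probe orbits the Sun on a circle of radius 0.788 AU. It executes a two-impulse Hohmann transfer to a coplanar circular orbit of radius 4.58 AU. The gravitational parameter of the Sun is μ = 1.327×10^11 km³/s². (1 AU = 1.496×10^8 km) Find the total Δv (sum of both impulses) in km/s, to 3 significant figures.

Δv = 16.7 km/s

In km: r₁ = 0.788 × 1.496×10^8 = 1.178848×10^8 km; r₂ = 4.58 × 1.496×10^8 = 6.85168×10^8 km.
Transfer-ellipse semi-major axis a_t = (r₁ + r₂)/2 = (1.178848×10^8 + 6.85168×10^8)/2 = 4.015264×10^8 km.
Circular speed at r₁: v₁ = √(μ/r₁) = √(1.327×10^11/1.178848×10^8) = 33.551 km/s.
On the transfer ellipse at r₁, vis-viva gives v_p = √[μ(2/r₁ − 1/a_t)] = 43.828 km/s.
First burn Δv₁ = |v_p − v₁| = 10.277 km/s.
At r₂, v₂ = √(μ/r₂) = 13.91672 km/s.
Transfer-orbit speed at r₂: v_a = √[μ(2/r₂ − 1/a_t)] = 7.540650 km/s.
Second burn Δv₂ = |v₂ − v_a| = 6.3761 km/s.
Total Δv = Δv₁ + Δv₂ = 16.65 km/s.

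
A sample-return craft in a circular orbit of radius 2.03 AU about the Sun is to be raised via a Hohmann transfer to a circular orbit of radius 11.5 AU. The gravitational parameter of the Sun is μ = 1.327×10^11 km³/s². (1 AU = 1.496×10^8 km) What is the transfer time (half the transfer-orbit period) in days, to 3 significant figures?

In km: r₁ = 2.03 × 1.496×10^8 = 3.03688×10^8 km; r₂ = 11.5 × 1.496×10^8 = 1.7204×10^9 km.
The Hohmann ellipse has a_t = (r₁ + r₂)/2 = 1.012044×10^9 km.
Transfer time t = π√(a_t³/μ) = π√((1.012044×10^9)³ / 1.327×10^11) = 2.777×10^8 s.
Converting: 2.777×10^8 s ÷ 86400 s/day = 3210 days.

t = 3210 days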